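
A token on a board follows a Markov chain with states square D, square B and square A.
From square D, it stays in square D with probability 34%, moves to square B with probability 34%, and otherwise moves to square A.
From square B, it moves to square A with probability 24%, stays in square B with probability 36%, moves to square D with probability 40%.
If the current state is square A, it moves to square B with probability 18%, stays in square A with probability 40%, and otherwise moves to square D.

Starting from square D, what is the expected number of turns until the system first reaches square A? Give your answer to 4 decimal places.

Let t(s) be the expected number of turns to first reach square A from state s, with t(square A) = 0. Conditioning on the first turn:
t(square D) = 1 + 0.34·t(square D) + 0.34·t(square B)
t(square B) = 1 + 0.4·t(square D) + 0.36·t(square B)
Solving: t(square D) = 3.4218, t(square B) = 3.7011.
Expected turns from square D to square A: 3.4218.

3.4218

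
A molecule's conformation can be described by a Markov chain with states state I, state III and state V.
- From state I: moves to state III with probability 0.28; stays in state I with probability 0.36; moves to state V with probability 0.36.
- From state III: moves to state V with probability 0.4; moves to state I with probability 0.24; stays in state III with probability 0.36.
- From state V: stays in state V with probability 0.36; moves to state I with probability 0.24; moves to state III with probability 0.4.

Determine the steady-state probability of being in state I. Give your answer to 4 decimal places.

0.2727

Let the stationary distribution be π with π = πP and π_1 + π_2 + π_3 = 1.
π_1 = 0.36·π_1 + 0.24·π_2 + 0.24·π_3
π_2 = 0.28·π_1 + 0.36·π_2 + 0.4·π_3
Solving with the normalization constraint gives π = (0.2727, 0.3531, 0.3741).
So the stationary probability of state I is 0.2727.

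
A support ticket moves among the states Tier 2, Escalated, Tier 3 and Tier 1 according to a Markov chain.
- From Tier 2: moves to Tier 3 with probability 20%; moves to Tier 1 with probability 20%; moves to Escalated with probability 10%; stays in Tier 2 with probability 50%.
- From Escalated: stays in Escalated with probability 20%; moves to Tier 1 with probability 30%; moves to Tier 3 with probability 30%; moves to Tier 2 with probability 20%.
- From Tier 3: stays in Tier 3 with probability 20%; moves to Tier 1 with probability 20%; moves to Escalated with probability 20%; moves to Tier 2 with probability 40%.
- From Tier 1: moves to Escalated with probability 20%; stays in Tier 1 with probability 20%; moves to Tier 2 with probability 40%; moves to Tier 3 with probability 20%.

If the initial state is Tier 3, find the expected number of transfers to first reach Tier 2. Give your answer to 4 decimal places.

2.7778

Let t(s) be the expected number of transfers to first reach Tier 2 from state s, with t(Tier 2) = 0. Conditioning on the first transfer:
t(Escalated) = 1 + 0.2·t(Escalated) + 0.3·t(Tier 3) + 0.3·t(Tier 1)
t(Tier 3) = 1 + 0.2·t(Escalated) + 0.2·t(Tier 3) + 0.2·t(Tier 1)
t(Tier 1) = 1 + 0.2·t(Escalated) + 0.2·t(Tier 3) + 0.2·t(Tier 1)
Solving: t(Escalated) = 3.3333, t(Tier 3) = 2.7778, t(Tier 1) = 2.7778.
Expected transfers from Tier 3 to Tier 2: 2.7778.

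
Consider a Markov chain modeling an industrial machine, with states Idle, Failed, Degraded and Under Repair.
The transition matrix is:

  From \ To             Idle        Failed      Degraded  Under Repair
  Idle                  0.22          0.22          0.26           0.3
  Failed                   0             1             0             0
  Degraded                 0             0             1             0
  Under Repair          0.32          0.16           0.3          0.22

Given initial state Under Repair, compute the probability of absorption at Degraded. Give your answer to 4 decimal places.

Let h(s) be the probability of absorption at Degraded starting from transient state s. Then h(Degraded) = 1 and h(Failed) = 0. By first-step analysis:
h(Idle) = 0.22·h(Idle) + 0.22·0 + 0.26·1 + 0.3·h(Under Repair)
h(Under Repair) = 0.32·h(Idle) + 0.16·0 + 0.3·1 + 0.22·h(Under Repair)
Solving: h(Idle) = 0.5714, h(Under Repair) = 0.6190.
Starting from Under Repair, the probability is 0.6190.

0.6190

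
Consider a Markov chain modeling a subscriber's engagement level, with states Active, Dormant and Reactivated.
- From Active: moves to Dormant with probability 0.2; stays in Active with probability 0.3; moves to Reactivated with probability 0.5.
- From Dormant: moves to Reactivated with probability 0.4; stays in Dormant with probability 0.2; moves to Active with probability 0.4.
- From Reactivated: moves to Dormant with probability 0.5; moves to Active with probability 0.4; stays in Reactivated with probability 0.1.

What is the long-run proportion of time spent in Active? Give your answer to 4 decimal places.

0.3636

Let the stationary distribution be π with π = πP and π_1 + π_2 + π_3 = 1.
π_1 = 0.3·π_1 + 0.4·π_2 + 0.4·π_3
π_2 = 0.2·π_1 + 0.2·π_2 + 0.5·π_3
Solving with the normalization constraint gives π = (0.3636, 0.3007, 0.3357).
So the stationary probability of Active is 0.3636.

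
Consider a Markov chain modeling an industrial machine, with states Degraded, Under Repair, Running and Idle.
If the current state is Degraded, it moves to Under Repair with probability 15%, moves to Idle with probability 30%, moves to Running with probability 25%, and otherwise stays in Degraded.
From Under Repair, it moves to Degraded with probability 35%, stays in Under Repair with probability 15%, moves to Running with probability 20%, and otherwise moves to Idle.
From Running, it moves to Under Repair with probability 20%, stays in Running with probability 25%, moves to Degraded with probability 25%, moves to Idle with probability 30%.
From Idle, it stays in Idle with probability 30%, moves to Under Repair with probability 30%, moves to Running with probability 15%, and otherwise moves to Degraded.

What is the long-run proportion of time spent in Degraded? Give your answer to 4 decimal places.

Let the stationary distribution be π with π = πP and π_1 + π_2 + π_3 + π_4 = 1.
π_1 = 0.3·π_1 + 0.35·π_2 + 0.25·π_3 + 0.25·π_4
π_2 = 0.15·π_1 + 0.15·π_2 + 0.2·π_3 + 0.3·π_4
π_3 = 0.25·π_1 + 0.2·π_2 + 0.25·π_3 + 0.15·π_4
Solving with the normalization constraint gives π = (0.2848, 0.2055, 0.2097, 0.3000).
So the stationary probability of Degraded is 0.2848.

0.2848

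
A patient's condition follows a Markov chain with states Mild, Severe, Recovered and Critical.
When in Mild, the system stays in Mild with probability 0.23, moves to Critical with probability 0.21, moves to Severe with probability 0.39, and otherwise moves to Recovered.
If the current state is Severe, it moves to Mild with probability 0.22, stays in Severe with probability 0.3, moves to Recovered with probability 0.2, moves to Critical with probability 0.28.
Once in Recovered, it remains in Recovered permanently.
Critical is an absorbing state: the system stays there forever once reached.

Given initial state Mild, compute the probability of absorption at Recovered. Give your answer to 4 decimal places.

Let h(s) be the probability of absorption at Recovered starting from transient state s. Then h(Recovered) = 1 and h(Critical) = 0. By first-step analysis:
h(Mild) = 0.23·h(Mild) + 0.39·h(Severe) + 0.17·1 + 0.21·0
h(Severe) = 0.22·h(Mild) + 0.3·h(Severe) + 0.2·1 + 0.28·0
Solving: h(Mild) = 0.4347, h(Severe) = 0.4223.
Starting from Mild, the probability is 0.4347.

0.4347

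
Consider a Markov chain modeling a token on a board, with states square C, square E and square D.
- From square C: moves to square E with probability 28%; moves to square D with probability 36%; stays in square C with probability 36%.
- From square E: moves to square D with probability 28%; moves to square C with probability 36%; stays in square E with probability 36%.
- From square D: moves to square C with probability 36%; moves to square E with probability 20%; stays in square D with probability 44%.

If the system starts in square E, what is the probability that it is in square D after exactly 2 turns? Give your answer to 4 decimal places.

Sum over the intermediate state after 1 turn:
P = P(square E→square C)·P(square C→square D) + P(square E→square E)·P(square E→square D) + P(square E→square D)·P(square D→square D)
  = 0.36×0.36 + 0.36×0.28 + 0.28×0.44
  = 0.1296 + 0.1008 + 0.1232 = 0.3536

0.3536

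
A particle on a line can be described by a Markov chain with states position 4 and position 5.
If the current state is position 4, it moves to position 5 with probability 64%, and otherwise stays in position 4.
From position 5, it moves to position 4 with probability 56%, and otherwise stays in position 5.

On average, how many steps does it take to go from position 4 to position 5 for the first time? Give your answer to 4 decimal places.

Let t(s) be the expected number of steps to first reach position 5 from state s, with t(position 5) = 0. Conditioning on the first step:
t(position 4) = 1 + 0.36·t(position 4)
Solving: t(position 4) = 1.5625.
Expected steps from position 4 to position 5: 1.5625.

1.5625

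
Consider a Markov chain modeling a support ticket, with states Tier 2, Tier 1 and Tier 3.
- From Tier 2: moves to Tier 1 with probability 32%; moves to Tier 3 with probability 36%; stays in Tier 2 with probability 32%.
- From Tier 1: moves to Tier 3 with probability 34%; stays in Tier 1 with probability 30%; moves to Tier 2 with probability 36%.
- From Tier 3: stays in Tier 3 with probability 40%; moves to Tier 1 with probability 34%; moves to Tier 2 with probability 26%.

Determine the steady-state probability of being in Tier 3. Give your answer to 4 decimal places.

Let the stationary distribution be π with π = πP and π_1 + π_2 + π_3 = 1.
π_1 = 0.32·π_1 + 0.36·π_2 + 0.26·π_3
π_2 = 0.32·π_1 + 0.3·π_2 + 0.34·π_3
Solving with the normalization constraint gives π = (0.3107, 0.3209, 0.3683).
So the stationary probability of Tier 3 is 0.3683.

0.3683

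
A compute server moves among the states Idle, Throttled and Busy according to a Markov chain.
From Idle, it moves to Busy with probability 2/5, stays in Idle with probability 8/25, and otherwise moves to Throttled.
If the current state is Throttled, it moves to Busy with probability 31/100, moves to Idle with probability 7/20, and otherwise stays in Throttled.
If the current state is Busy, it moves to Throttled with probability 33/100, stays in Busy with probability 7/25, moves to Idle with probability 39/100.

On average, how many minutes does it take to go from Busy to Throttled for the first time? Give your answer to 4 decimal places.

3.2074

Let t(s) be the expected number of minutes to first reach Throttled from state s, with t(Throttled) = 0. Conditioning on the first minute:
t(Idle) = 1 + 0.32·t(Idle) + 0.4·t(Busy)
t(Busy) = 1 + 0.39·t(Idle) + 0.28·t(Busy)
Solving: t(Idle) = 3.3573, t(Busy) = 3.2074.
Expected minutes from Busy to Throttled: 3.2074.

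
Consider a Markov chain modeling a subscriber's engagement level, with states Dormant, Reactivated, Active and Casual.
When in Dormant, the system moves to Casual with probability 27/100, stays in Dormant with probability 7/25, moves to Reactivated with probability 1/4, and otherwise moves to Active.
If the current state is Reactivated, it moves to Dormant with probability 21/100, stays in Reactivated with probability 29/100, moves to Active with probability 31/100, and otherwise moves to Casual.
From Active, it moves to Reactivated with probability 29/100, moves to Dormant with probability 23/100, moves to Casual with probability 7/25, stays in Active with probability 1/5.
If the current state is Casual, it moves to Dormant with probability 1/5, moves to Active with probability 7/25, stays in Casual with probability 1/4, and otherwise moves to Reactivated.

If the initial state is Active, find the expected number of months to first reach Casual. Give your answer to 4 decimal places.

3.9621

Let t(s) be the expected number of months to first reach Casual from state s, with t(Casual) = 0. Conditioning on the first month:
t(Dormant) = 1 + 0.28·t(Dormant) + 0.25·t(Reactivated) + 0.2·t(Active)
t(Reactivated) = 1 + 0.21·t(Dormant) + 0.29·t(Reactivated) + 0.31·t(Active)
t(Active) = 1 + 0.23·t(Dormant) + 0.29·t(Reactivated) + 0.2·t(Active)
Solving: t(Dormant) = 3.9889, t(Reactivated) = 4.3182, t(Active) = 3.9621.
Expected months from Active to Casual: 3.9621.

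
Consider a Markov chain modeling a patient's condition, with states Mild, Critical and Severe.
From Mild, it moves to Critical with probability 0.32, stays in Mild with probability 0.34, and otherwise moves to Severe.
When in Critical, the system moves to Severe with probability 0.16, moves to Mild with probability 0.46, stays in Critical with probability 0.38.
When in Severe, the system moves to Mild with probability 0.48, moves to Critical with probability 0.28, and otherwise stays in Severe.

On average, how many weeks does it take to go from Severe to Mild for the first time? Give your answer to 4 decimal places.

Let t(s) be the expected number of weeks to first reach Mild from state s, with t(Mild) = 0. Conditioning on the first week:
t(Critical) = 1 + 0.38·t(Critical) + 0.16·t(Severe)
t(Severe) = 1 + 0.28·t(Critical) + 0.24·t(Severe)
Solving: t(Critical) = 2.1576, t(Severe) = 2.1107.
Expected weeks from Severe to Mild: 2.1107.

2.1107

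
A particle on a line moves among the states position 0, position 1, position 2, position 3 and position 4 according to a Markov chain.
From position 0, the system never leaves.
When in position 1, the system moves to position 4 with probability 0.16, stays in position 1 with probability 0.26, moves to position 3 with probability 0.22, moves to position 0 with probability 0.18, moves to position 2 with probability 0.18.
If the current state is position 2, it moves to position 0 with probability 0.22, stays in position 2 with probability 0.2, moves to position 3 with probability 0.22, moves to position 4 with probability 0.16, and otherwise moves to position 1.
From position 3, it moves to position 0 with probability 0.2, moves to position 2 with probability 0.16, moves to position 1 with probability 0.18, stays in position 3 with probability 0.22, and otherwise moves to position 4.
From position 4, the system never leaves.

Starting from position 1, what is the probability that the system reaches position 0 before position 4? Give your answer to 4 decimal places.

Let h(s) be the probability of absorption at position 0 starting from transient state s. Then h(position 0) = 1 and h(position 4) = 0. By first-step analysis:
h(position 1) = 0.18·1 + 0.26·h(position 1) + 0.18·h(position 2) + 0.22·h(position 3) + 0.16·0
h(position 2) = 0.22·1 + 0.2·h(position 1) + 0.2·h(position 2) + 0.22·h(position 3) + 0.16·0
h(position 3) = 0.2·1 + 0.18·h(position 1) + 0.16·h(position 2) + 0.22·h(position 3) + 0.24·0
Solving: h(position 1) = 0.5189, h(position 2) = 0.5386, h(position 3) = 0.4866.
Starting from position 1, the probability is 0.5189.

0.5189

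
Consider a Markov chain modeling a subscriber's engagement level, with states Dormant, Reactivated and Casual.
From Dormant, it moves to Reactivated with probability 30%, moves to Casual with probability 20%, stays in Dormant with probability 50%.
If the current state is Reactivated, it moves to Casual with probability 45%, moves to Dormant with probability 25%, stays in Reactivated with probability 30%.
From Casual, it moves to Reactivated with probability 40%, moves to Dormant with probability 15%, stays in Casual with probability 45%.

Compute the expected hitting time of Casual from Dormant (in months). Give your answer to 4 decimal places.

3.6364

Let t(s) be the expected number of months to first reach Casual from state s, with t(Casual) = 0. Conditioning on the first month:
t(Dormant) = 1 + 0.5·t(Dormant) + 0.3·t(Reactivated)
t(Reactivated) = 1 + 0.25·t(Dormant) + 0.3·t(Reactivated)
Solving: t(Dormant) = 3.6364, t(Reactivated) = 2.7273.
Expected months from Dormant to Casual: 3.6364.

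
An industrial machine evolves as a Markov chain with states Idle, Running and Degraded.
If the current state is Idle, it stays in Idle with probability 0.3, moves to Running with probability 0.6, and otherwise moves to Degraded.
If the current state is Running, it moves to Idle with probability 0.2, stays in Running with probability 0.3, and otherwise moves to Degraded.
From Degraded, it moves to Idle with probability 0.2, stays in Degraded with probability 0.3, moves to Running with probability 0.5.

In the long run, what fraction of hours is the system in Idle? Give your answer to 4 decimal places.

Let the stationary distribution be π with π = πP and π_1 + π_2 + π_3 = 1.
π_1 = 0.3·π_1 + 0.2·π_2 + 0.2·π_3
π_2 = 0.6·π_1 + 0.3·π_2 + 0.5·π_3
Solving with the normalization constraint gives π = (0.2222, 0.4352, 0.3426).
So the stationary probability of Idle is 0.2222.

0.2222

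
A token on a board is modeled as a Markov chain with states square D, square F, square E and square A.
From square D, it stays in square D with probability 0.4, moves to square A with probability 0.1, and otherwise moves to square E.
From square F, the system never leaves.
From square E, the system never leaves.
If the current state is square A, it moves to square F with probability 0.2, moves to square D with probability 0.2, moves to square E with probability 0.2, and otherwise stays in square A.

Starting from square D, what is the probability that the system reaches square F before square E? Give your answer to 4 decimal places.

0.0588

Let h(s) be the probability of absorption at square F starting from transient state s. Then h(square F) = 1 and h(square E) = 0. By first-step analysis:
h(square D) = 0.4·h(square D) + 0.5·0 + 0.1·h(square A)
h(square A) = 0.2·h(square D) + 0.2·1 + 0.2·0 + 0.4·h(square A)
Solving: h(square D) = 0.0588, h(square A) = 0.3529.
Starting from square D, the probability is 0.0588.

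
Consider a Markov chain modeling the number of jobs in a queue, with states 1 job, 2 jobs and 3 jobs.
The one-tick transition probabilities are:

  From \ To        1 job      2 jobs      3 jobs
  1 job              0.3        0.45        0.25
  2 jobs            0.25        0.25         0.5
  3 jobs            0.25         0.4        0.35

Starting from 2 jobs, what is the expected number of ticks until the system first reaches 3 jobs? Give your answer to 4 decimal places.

Let t(s) be the expected number of ticks to first reach 3 jobs from state s, with t(3 jobs) = 0. Conditioning on the first tick:
t(1 job) = 1 + 0.3·t(1 job) + 0.45·t(2 jobs)
t(2 jobs) = 1 + 0.25·t(1 job) + 0.25·t(2 jobs)
Solving: t(1 job) = 2.9091, t(2 jobs) = 2.3030.
Expected ticks from 2 jobs to 3 jobs: 2.3030.

2.3030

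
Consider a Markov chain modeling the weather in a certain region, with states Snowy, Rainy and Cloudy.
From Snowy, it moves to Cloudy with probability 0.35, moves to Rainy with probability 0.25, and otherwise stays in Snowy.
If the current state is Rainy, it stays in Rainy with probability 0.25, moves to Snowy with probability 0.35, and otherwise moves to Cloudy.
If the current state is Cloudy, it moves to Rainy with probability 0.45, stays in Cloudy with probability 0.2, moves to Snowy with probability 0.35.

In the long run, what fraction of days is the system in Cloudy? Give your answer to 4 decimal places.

Let the stationary distribution be π with π = πP and π_1 + π_2 + π_3 = 1.
π_1 = 0.4·π_1 + 0.35·π_2 + 0.35·π_3
π_2 = 0.25·π_1 + 0.25·π_2 + 0.45·π_3
Solving with the normalization constraint gives π = (0.3684, 0.3136, 0.3180).
So the stationary probability of Cloudy is 0.3180.

0.3180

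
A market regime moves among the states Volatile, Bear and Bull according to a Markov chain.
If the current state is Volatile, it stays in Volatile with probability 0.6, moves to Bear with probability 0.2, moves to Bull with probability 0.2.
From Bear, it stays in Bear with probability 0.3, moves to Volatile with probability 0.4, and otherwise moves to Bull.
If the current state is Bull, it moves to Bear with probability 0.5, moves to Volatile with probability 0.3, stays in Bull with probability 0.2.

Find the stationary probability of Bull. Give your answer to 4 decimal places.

0.2299

Let the stationary distribution be π with π = πP and π_1 + π_2 + π_3 = 1.
π_1 = 0.6·π_1 + 0.4·π_2 + 0.3·π_3
π_2 = 0.2·π_1 + 0.3·π_2 + 0.5·π_3
Solving with the normalization constraint gives π = (0.4713, 0.2989, 0.2299).
So the stationary probability of Bull is 0.2299.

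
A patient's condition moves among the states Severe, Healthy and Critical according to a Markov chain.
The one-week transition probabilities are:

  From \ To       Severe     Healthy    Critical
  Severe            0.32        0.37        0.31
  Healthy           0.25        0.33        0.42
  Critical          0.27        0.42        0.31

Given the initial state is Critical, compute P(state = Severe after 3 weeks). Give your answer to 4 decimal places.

0.2764

Propagate the distribution vector 3 weeks from Critical.
After 0 weeks: (0.0000, 0.0000, 1.0000)
After 1 week: (0.2700, 0.4200, 0.3100)
After 2 weeks: (0.2751, 0.3687, 0.3562)
After 3 weeks: (0.2764, 0.3731, 0.3506)
P(in Severe after 3 weeks) = 0.2764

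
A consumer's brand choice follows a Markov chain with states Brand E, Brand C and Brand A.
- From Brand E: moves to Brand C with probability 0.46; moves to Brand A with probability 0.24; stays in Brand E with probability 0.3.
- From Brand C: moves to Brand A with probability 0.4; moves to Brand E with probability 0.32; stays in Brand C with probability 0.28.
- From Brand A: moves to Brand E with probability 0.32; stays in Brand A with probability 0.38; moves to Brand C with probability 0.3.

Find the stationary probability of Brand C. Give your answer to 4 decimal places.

Let the stationary distribution be π with π = πP and π_1 + π_2 + π_3 = 1.
π_1 = 0.3·π_1 + 0.32·π_2 + 0.32·π_3
π_2 = 0.46·π_1 + 0.28·π_2 + 0.3·π_3
Solving with the normalization constraint gives π = (0.3137, 0.3433, 0.3429).
So the stationary probability of Brand C is 0.3433.

0.3433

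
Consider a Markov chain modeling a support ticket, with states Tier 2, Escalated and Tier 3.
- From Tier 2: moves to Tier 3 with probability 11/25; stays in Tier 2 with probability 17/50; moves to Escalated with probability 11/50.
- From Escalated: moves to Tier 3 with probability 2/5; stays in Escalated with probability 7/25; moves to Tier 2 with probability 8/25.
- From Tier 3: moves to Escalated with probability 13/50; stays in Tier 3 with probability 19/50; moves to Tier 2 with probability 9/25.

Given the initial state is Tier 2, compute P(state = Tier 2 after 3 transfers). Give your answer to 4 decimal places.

Propagate the distribution vector 3 transfers from Tier 2.
After 0 transfers: (1.0000, 0.0000, 0.0000)
After 1 transfer: (0.3400, 0.2200, 0.4400)
After 2 transfers: (0.3444, 0.2508, 0.4048)
After 3 transfers: (0.3431, 0.2512, 0.4057)
P(in Tier 2 after 3 transfers) = 0.3431

0.3431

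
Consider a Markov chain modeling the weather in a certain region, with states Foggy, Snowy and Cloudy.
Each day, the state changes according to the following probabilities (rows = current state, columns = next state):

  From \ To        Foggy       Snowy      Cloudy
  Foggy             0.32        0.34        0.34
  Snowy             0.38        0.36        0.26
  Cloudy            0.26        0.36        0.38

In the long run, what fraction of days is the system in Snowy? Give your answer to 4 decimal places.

0.3536

Let the stationary distribution be π with π = πP and π_1 + π_2 + π_3 = 1.
π_1 = 0.32·π_1 + 0.38·π_2 + 0.26·π_3
π_2 = 0.34·π_1 + 0.36·π_2 + 0.36·π_3
Solving with the normalization constraint gives π = (0.3217, 0.3536, 0.3247).
So the stationary probability of Snowy is 0.3536.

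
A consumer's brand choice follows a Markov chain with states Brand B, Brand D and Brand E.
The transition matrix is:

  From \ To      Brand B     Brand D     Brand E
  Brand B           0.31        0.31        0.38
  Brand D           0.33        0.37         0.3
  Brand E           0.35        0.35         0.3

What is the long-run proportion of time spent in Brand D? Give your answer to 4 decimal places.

0.3437

Let the stationary distribution be π with π = πP and π_1 + π_2 + π_3 = 1.
π_1 = 0.31·π_1 + 0.33·π_2 + 0.35·π_3
π_2 = 0.31·π_1 + 0.37·π_2 + 0.35·π_3
Solving with the normalization constraint gives π = (0.3299, 0.3437, 0.3264).
So the stationary probability of Brand D is 0.3437.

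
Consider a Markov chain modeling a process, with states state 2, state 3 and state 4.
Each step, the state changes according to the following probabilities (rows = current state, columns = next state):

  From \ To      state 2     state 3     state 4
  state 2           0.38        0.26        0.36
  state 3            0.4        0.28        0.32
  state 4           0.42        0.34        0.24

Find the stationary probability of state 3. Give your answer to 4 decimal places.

0.2907

Let the stationary distribution be π with π = πP and π_1 + π_2 + π_3 = 1.
π_1 = 0.38·π_1 + 0.4·π_2 + 0.42·π_3
π_2 = 0.26·π_1 + 0.28·π_2 + 0.34·π_3
Solving with the normalization constraint gives π = (0.3983, 0.2907, 0.3110).
So the stationary probability of state 3 is 0.2907.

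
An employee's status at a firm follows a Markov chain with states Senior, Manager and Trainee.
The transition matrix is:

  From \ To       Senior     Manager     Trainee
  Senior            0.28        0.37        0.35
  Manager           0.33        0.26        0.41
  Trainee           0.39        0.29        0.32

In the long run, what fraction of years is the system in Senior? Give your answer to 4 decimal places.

Let the stationary distribution be π with π = πP and π_1 + π_2 + π_3 = 1.
π_1 = 0.28·π_1 + 0.33·π_2 + 0.39·π_3
π_2 = 0.37·π_1 + 0.26·π_2 + 0.29·π_3
Solving with the normalization constraint gives π = (0.3347, 0.3076, 0.3577).
So the stationary probability of Senior is 0.3347.

0.3347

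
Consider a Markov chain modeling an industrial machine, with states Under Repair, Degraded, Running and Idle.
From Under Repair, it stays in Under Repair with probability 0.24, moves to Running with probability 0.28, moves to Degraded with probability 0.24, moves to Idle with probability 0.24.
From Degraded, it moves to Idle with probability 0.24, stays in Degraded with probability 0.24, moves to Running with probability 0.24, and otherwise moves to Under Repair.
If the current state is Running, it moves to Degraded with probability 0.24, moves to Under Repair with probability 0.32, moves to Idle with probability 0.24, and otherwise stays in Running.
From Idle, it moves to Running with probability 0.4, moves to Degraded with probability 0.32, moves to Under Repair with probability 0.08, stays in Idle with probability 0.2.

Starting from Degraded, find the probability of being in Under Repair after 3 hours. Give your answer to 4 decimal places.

0.2359

Propagate the distribution vector 3 hours from Degraded.
After 0 hours: (0.0000, 1.0000, 0.0000, 0.0000)
After 1 hour: (0.2800, 0.2400, 0.2400, 0.2400)
After 2 hours: (0.2304, 0.2592, 0.2800, 0.2304)
After 3 hours: (0.2359, 0.2584, 0.2749, 0.2308)
P(in Under Repair after 3 hours) = 0.2359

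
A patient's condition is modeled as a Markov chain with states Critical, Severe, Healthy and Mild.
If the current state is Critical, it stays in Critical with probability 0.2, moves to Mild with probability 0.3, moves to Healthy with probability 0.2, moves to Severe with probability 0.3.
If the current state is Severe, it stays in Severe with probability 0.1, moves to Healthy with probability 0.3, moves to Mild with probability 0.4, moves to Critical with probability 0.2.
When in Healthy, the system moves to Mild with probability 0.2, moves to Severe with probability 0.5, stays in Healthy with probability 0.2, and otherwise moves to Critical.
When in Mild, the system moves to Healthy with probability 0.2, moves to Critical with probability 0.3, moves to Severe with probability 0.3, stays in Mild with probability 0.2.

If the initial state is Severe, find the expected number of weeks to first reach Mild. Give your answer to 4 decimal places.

Let t(s) be the expected number of weeks to first reach Mild from state s, with t(Mild) = 0. Conditioning on the first week:
t(Critical) = 1 + 0.2·t(Critical) + 0.3·t(Severe) + 0.2·t(Healthy)
t(Severe) = 1 + 0.2·t(Critical) + 0.1·t(Severe) + 0.3·t(Healthy)
t(Healthy) = 1 + 0.1·t(Critical) + 0.5·t(Severe) + 0.2·t(Healthy)
Solving: t(Critical) = 3.2687, t(Severe) = 3.0194, t(Healthy) = 3.5457.
Expected weeks from Severe to Mild: 3.0194.

3.0194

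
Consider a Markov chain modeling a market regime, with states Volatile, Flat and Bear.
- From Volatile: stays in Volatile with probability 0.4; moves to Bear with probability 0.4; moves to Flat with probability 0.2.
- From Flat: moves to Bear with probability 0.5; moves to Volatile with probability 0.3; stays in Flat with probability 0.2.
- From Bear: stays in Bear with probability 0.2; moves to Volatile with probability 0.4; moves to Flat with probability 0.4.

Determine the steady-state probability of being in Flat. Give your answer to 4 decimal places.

Let the stationary distribution be π with π = πP and π_1 + π_2 + π_3 = 1.
π_1 = 0.4·π_1 + 0.3·π_2 + 0.4·π_3
π_2 = 0.2·π_1 + 0.2·π_2 + 0.4·π_3
Solving with the normalization constraint gives π = (0.3729, 0.2712, 0.3559).
So the stationary probability of Flat is 0.2712.

0.2712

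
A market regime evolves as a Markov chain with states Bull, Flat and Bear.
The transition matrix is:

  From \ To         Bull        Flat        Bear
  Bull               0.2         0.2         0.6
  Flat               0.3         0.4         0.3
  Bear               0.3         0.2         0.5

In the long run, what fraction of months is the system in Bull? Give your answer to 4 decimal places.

Let the stationary distribution be π with π = πP and π_1 + π_2 + π_3 = 1.
π_1 = 0.2·π_1 + 0.3·π_2 + 0.3·π_3
π_2 = 0.2·π_1 + 0.4·π_2 + 0.2·π_3
Solving with the normalization constraint gives π = (0.2727, 0.2500, 0.4773).
So the stationary probability of Bull is 0.2727.

0.2727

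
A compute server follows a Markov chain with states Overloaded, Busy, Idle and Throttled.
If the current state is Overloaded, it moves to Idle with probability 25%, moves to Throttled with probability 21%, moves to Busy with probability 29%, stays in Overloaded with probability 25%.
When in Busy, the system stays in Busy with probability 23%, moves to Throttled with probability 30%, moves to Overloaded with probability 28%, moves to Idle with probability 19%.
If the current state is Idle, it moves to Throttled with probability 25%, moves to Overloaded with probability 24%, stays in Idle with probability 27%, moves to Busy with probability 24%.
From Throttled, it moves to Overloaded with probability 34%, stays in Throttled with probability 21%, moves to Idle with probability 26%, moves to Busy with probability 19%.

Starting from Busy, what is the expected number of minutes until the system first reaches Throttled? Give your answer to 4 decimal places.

Let t(s) be the expected number of minutes to first reach Throttled from state s, with t(Throttled) = 0. Conditioning on the first minute:
t(Overloaded) = 1 + 0.25·t(Overloaded) + 0.29·t(Busy) + 0.25·t(Idle)
t(Busy) = 1 + 0.28·t(Overloaded) + 0.23·t(Busy) + 0.19·t(Idle)
t(Idle) = 1 + 0.24·t(Overloaded) + 0.24·t(Busy) + 0.27·t(Idle)
Solving: t(Overloaded) = 4.1124, t(Busy) = 3.7717, t(Idle) = 3.9619.
Expected minutes from Busy to Throttled: 3.7717.

3.7717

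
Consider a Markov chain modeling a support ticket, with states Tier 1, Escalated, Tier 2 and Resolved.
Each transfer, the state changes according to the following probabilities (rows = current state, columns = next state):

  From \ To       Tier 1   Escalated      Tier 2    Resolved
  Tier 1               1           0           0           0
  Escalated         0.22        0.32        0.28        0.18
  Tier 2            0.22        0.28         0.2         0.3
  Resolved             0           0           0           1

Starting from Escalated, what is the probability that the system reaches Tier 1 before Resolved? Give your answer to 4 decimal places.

0.5103

Let h(s) be the probability of absorption at Tier 1 starting from transient state s. Then h(Tier 1) = 1 and h(Resolved) = 0. By first-step analysis:
h(Escalated) = 0.22·1 + 0.32·h(Escalated) + 0.28·h(Tier 2) + 0.18·0
h(Tier 2) = 0.22·1 + 0.28·h(Escalated) + 0.2·h(Tier 2) + 0.3·0
Solving: h(Escalated) = 0.5103, h(Tier 2) = 0.4536.
Starting from Escalated, the probability is 0.5103.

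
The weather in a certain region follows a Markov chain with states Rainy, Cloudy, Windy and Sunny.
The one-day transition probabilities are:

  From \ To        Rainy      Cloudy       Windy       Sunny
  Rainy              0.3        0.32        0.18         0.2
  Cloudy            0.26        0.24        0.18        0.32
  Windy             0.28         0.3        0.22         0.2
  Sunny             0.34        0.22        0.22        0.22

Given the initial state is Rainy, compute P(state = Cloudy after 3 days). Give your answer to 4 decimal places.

Propagate the distribution vector 3 days from Rainy.
After 0 days: (1.0000, 0.0000, 0.0000, 0.0000)
After 1 day: (0.3000, 0.3200, 0.1800, 0.2000)
After 2 days: (0.2916, 0.2708, 0.1952, 0.2424)
After 3 days: (0.2950, 0.2702, 0.1975, 0.2373)
P(in Cloudy after 3 days) = 0.2702

0.2702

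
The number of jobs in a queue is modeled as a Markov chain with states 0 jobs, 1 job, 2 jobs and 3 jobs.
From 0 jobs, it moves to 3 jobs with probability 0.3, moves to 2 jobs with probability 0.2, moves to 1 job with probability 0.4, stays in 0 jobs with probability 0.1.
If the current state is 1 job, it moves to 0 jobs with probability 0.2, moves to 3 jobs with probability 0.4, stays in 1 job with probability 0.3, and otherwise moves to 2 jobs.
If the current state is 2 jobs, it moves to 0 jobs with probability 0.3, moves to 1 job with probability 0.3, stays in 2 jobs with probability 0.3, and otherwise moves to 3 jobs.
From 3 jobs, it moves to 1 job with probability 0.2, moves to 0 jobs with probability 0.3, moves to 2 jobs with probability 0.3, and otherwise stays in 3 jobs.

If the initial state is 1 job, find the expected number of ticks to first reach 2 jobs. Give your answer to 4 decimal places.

5.4286

Let t(s) be the expected number of ticks to first reach 2 jobs from state s, with t(2 jobs) = 0. Conditioning on the first tick:
t(0 jobs) = 1 + 0.1·t(0 jobs) + 0.4·t(1 job) + 0.3·t(3 jobs)
t(1 job) = 1 + 0.2·t(0 jobs) + 0.3·t(1 job) + 0.4·t(3 jobs)
t(3 jobs) = 1 + 0.3·t(0 jobs) + 0.2·t(1 job) + 0.2·t(3 jobs)
Solving: t(0 jobs) = 5.0204, t(1 job) = 5.4286, t(3 jobs) = 4.4898.
Expected ticks from 1 job to 2 jobs: 5.4286.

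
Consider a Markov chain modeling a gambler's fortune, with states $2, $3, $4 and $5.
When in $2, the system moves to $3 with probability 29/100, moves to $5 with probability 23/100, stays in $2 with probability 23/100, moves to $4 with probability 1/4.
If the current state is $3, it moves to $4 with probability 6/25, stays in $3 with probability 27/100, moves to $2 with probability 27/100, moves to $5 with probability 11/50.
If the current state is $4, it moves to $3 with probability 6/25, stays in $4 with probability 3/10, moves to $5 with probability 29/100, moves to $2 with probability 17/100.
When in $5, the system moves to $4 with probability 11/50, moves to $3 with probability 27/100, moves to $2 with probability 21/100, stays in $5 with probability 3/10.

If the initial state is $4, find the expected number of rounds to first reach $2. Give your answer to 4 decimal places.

4.8406

Let t(s) be the expected number of rounds to first reach $2 from state s, with t($2) = 0. Conditioning on the first round:
t($3) = 1 + 0.27·t($3) + 0.24·t($4) + 0.22·t($5)
t($4) = 1 + 0.24·t($3) + 0.3·t($4) + 0.29·t($5)
t($5) = 1 + 0.27·t($3) + 0.22·t($4) + 0.3·t($5)
Solving: t($3) = 4.3567, t($4) = 4.8406, t($5) = 4.6304.
Expected rounds from $4 to $2: 4.8406.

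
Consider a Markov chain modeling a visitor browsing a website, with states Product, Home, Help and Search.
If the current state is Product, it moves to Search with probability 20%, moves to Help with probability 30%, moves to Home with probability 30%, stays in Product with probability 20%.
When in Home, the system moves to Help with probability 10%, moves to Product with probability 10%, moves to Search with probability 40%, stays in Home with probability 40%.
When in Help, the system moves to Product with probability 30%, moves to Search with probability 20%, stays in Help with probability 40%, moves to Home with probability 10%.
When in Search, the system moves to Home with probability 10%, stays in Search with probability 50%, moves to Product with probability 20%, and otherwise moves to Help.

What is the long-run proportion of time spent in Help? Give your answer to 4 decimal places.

Let the stationary distribution be π with π = πP and π_1 + π_2 + π_3 + π_4 = 1.
π_1 = 0.2·π_1 + 0.1·π_2 + 0.3·π_3 + 0.2·π_4
π_2 = 0.3·π_1 + 0.4·π_2 + 0.1·π_3 + 0.1·π_4
π_3 = 0.3·π_1 + 0.1·π_2 + 0.4·π_3 + 0.2·π_4
Solving with the normalization constraint gives π = (0.2049, 0.2014, 0.2504, 0.3433).
So the stationary probability of Help is 0.2504.

0.2504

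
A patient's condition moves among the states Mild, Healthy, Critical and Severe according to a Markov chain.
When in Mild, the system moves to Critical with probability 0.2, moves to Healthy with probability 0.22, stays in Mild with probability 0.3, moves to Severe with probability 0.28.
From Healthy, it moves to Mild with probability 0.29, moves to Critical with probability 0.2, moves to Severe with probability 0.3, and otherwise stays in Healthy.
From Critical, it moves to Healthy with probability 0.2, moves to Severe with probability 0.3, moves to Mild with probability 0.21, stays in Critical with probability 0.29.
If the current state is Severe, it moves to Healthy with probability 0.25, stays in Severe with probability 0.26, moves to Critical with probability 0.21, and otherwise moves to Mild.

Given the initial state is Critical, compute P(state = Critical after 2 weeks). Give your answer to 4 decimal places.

Propagate the distribution vector 2 weeks from Critical.
After 0 weeks: (0.0000, 0.0000, 1.0000, 0.0000)
After 1 week: (0.2100, 0.2000, 0.2900, 0.3000)
After 2 weeks: (0.2659, 0.2212, 0.2291, 0.2838)
P(in Critical after 2 weeks) = 0.2291

0.2291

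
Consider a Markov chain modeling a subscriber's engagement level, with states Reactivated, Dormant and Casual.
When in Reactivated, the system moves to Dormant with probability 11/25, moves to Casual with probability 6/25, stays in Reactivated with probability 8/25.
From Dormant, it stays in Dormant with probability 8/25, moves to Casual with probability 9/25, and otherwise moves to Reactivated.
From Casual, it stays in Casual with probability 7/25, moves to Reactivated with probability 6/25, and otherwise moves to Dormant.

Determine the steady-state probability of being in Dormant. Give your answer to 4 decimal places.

0.4036

Let the stationary distribution be π with π = πP and π_1 + π_2 + π_3 = 1.
π_1 = 0.32·π_1 + 0.32·π_2 + 0.24·π_3
π_2 = 0.44·π_1 + 0.32·π_2 + 0.48·π_3
Solving with the normalization constraint gives π = (0.2960, 0.4036, 0.3004).
So the stationary probability of Dormant is 0.4036.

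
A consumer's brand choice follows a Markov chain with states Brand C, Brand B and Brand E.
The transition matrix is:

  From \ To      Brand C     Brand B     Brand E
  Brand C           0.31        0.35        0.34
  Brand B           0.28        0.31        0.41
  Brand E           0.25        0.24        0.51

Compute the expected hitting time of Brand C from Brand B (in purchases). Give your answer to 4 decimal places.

Let t(s) be the expected number of purchases to first reach Brand C from state s, with t(Brand C) = 0. Conditioning on the first purchase:
t(Brand B) = 1 + 0.31·t(Brand B) + 0.41·t(Brand E)
t(Brand E) = 1 + 0.24·t(Brand B) + 0.51·t(Brand E)
Solving: t(Brand B) = 3.7547, t(Brand E) = 3.8798.
Expected purchases from Brand B to Brand C: 3.7547.

3.7547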